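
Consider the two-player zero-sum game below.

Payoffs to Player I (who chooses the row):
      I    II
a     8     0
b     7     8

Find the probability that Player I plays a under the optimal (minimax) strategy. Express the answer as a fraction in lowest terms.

1/9

Row minima are 0 and 7, so Player I's maximin is 7; column maxima are 8 and 8, so Player II's minimax is 8. These differ, so the equilibrium is in mixed strategies.
Let Player I play a with probability p. Player II is indifferent when 8p + 7(1−p) = 8(1−p), giving p = 1/9.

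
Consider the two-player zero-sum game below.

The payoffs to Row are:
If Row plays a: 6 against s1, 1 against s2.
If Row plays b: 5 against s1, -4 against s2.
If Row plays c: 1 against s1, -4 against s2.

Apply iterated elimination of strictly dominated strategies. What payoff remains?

Column s1 is strictly dominated by s2 for Column (1<6, -4<5, -4<1); eliminate s1.
Row c is strictly dominated by row a (1>-4); eliminate c.
Row b is strictly dominated by row a (1>-4); eliminate b.
Only (a, s2) remains, with payoff 1.

1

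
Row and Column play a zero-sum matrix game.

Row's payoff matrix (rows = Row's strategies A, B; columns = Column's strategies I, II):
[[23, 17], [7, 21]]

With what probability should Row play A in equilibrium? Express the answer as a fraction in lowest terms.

7/10

Row minima are 17 and 7, so Row's maximin is 17; column maxima are 23 and 21, so Column's minimax is 21. These differ, so the equilibrium is in mixed strategies.
Let Row play A with probability p. Column is indifferent when 23p + 7(1−p) = 17p + 21(1−p), giving p = 7/10.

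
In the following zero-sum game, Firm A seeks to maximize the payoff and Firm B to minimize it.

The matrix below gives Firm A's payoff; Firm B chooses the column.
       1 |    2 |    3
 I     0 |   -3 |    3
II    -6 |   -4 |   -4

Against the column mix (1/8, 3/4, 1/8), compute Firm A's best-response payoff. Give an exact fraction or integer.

I: (0)·(1/8) + (-3)·(3/4) + (3)·(1/8) = -15/8.
II: (-6)·(1/8) + (-4)·(3/4) + (-4)·(1/8) = -17/4.
The best pure response is I with expected payoff -15/8.

-15/8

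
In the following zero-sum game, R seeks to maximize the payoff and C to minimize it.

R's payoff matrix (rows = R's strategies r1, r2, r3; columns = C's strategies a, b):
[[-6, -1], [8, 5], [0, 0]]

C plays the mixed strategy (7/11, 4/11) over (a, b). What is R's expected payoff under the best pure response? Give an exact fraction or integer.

r1: (-6)·(7/11) + (-1)·(4/11) = -46/11.
r2: (8)·(7/11) + (5)·(4/11) = 76/11.
r3: (0)·(7/11) + (0)·(4/11) = 0.
The best pure response is r2 with expected payoff 76/11.

76/11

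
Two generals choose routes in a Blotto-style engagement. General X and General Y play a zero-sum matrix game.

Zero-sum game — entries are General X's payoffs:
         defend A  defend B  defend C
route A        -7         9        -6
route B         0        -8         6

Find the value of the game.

Column defend C is strictly dominated by defend A for General Y (it gives General X more in every row).
The remaining 2×2 game on (route A, route B) × (defend A, defend B) has no saddle point. Let General X play route A with probability p; indifference gives −7p = 9p − 8(1−p), so p = 1/3.
Similarly General Y's optimal q on defend A is 17/24, and the value is -7·(17/24) + (9)·(7/24) = -7/3.

-7/3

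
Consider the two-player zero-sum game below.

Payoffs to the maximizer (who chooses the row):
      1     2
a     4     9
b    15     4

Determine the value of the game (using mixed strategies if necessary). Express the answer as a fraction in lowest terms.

Row minima are 4 and 4, so the maximizer's maximin is 4; column maxima are 15 and 9, so the minimizer's minimax is 9. These differ, so the equilibrium is in mixed strategies.
Let the maximizer play a with probability p. The minimizer is indifferent when 4p + 15(1−p) = 9p + 4(1−p), giving p = 11/16.
Let the minimizer play 1 with probability q. The maximizer is indifferent when 4q + 9(1−q) = 15q + 4(1−q), giving q = 5/16.
The value is 4·(5/16) + (9)·(11/16) = 119/16.

119/16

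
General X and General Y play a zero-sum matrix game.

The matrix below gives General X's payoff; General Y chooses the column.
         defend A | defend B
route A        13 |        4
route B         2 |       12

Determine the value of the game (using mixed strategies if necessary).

148/19

Row minima are 4 and 2, so General X's maximin is 4; column maxima are 13 and 12, so General Y's minimax is 12. These differ, so the equilibrium is in mixed strategies.
Let General X play route A with probability p. General Y is indifferent when 13p + 2(1−p) = 4p + 12(1−p), giving p = 10/19.
Let General Y play defend A with probability q. General X is indifferent when 13q + 4(1−q) = 2q + 12(1−q), giving q = 8/19.
The value is 13·(8/19) + (4)·(11/19) = 148/19.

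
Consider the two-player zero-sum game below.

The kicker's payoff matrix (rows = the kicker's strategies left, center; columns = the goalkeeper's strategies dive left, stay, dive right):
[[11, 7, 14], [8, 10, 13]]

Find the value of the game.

9

Column dive right is strictly dominated by dive left for the goalkeeper (it gives the kicker more in every row).
The remaining 2×2 game on (left, center) × (dive left, stay) has no saddle point. Let the kicker play left with probability p; indifference gives 11p + 8(1−p) = 7p + 10(1−p), so p = 1/3.
Similarly the goalkeeper's optimal q on dive left is 1/2, and the value is 11·(1/2) + (7)·(1/2) = 9.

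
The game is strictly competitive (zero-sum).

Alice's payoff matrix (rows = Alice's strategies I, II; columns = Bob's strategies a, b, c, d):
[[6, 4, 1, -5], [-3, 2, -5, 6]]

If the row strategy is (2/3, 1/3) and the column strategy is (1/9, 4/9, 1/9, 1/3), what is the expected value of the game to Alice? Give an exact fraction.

Against (1/9, 4/9, 1/9, 1/3), each row's expected payoff is I: 8/9; II: 2.
Taking the (2/3, 1/3)-weighted average: (2/3)·(8/9) + (1/3)·(2) = 34/27.

34/27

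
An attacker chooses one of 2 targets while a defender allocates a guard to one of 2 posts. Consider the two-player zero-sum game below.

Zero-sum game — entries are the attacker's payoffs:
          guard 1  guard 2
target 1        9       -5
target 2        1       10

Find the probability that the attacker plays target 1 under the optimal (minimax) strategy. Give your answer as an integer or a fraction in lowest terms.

Row minima are -5 and 1, so the attacker's maximin is 1; column maxima are 9 and 10, so the defender's minimax is 9. These differ, so the equilibrium is in mixed strategies.
Let the attacker play target 1 with probability p. The defender is indifferent when 9p + (1−p) = −5p + 10(1−p), giving p = 9/23.

9/23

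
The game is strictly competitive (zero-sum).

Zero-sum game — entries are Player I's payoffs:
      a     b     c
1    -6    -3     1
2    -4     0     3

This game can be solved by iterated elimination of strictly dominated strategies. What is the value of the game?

-4

Row 1 is strictly dominated by row 2 (-4>-6, 0>-3, 3>1); eliminate 1.
Column b is strictly dominated by a for Player II (-4<0); eliminate b.
Column c is strictly dominated by a for Player II (-4<3); eliminate c.
Only (2, a) remains, with payoff -4.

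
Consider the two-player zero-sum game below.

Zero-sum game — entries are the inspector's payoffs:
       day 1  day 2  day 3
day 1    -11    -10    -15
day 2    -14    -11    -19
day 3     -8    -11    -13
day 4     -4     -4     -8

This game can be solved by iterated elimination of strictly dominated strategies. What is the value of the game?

Row day 2 is strictly dominated by row day 1 (-11>-14, -10>-11, -15>-19); eliminate day 2.
Column day 1 is strictly dominated by day 3 for the inspectee (-15<-11, -13<-8, -8<-4); eliminate day 1.
Column day 2 is strictly dominated by day 3 for the inspectee (-15<-10, -13<-11, -8<-4); eliminate day 2.
Row day 1 is strictly dominated by row day 3 (-13>-15); eliminate day 1.
Row day 3 is strictly dominated by row day 4 (-8>-13); eliminate day 3.
Only (day 4, day 3) remains, with payoff -8.

-8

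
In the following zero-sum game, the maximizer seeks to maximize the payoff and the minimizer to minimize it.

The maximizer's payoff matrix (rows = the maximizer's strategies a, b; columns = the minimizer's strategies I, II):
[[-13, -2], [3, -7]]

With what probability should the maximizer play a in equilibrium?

10/21

Row minima are -13 and -7, so the maximizer's maximin is -7; column maxima are 3 and -2, so the minimizer's minimax is -2. These differ, so the equilibrium is in mixed strategies.
Let the maximizer play a with probability p. The minimizer is indifferent when −13p + 3(1−p) = −2p − 7(1−p), giving p = 10/21.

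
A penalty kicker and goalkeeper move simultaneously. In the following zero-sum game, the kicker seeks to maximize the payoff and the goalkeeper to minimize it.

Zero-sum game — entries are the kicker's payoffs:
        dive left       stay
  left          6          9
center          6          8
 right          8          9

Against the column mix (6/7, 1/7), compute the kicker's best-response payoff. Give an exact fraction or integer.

left: (6)·(6/7) + (9)·(1/7) = 45/7.
center: (6)·(6/7) + (8)·(1/7) = 44/7.
right: (8)·(6/7) + (9)·(1/7) = 57/7.
The best pure response is right with expected payoff 57/7.

57/7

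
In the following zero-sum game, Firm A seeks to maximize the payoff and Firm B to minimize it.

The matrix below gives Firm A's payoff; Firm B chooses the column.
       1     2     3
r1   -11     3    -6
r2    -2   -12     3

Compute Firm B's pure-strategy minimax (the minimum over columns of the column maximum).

The worst case (largest entry) in each column is 1: -2, 2: 3, 3: 3.
The best (smallest) of these is -2.

-2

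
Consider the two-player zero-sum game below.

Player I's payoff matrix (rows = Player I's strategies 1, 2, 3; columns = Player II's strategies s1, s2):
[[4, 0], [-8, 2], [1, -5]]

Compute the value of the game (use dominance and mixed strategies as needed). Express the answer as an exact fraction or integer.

4/7

Row 3 is strictly dominated by row 1, so Player I never plays it.
The remaining 2×2 game on (1, 2) × (s1, s2) has no saddle point. Let Player I play 1 with probability p; indifference gives 4p − 8(1−p) = 2(1−p), so p = 5/7.
Similarly Player II's optimal q on s1 is 1/7, and the value is 4·(1/7) + (0)·(6/7) = 4/7.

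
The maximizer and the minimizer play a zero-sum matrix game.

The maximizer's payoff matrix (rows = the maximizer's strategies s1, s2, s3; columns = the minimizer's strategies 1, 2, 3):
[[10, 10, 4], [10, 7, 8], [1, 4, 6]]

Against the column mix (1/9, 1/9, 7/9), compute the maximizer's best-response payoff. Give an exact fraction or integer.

73/9

s1: (10)·(1/9) + (10)·(1/9) + (4)·(7/9) = 16/3.
s2: (10)·(1/9) + (7)·(1/9) + (8)·(7/9) = 73/9.
s3: (1)·(1/9) + (4)·(1/9) + (6)·(7/9) = 47/9.
The best pure response is s2 with expected payoff 73/9.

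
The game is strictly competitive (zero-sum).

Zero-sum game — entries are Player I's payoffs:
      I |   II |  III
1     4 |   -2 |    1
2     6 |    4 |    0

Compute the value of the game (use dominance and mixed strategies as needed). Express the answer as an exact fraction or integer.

4/7

Column I is strictly dominated by II for Player II (it gives Player I more in every row).
The remaining 2×2 game on (1, 2) × (II, III) has no saddle point. Let Player I play 1 with probability p; indifference gives −2p + 4(1−p) = p, so p = 4/7.
Similarly Player II's optimal q on II is 1/7, and the value is -2·(1/7) + (1)·(6/7) = 4/7.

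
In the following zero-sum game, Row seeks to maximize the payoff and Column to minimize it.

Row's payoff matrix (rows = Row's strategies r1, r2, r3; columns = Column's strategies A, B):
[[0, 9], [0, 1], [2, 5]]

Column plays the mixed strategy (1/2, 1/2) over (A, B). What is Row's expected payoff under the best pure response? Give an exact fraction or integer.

r1: (0)·(1/2) + (9)·(1/2) = 9/2.
r2: (0)·(1/2) + (1)·(1/2) = 1/2.
r3: (2)·(1/2) + (5)·(1/2) = 7/2.
The best pure response is r1 with expected payoff 9/2.

9/2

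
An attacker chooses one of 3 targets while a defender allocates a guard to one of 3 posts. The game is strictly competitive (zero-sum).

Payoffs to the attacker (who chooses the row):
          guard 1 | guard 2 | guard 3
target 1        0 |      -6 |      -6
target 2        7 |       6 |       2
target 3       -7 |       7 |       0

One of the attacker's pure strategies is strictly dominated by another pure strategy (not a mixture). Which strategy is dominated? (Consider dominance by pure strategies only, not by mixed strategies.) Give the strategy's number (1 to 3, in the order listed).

Compare target 1 with target 2: 7 > 0, 6 > -6, 2 > -6.
So target 2 strictly dominates target 1 for the attacker; target 1 is strictly dominated.

1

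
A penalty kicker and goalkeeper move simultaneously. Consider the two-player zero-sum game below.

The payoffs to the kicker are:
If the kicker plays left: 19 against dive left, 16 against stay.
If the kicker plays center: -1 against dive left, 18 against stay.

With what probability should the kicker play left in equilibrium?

Row minima are 16 and -1, so the kicker's maximin is 16; column maxima are 19 and 18, so the goalkeeper's minimax is 18. These differ, so the equilibrium is in mixed strategies.
Let the kicker play left with probability p. The goalkeeper is indifferent when 19p − (1−p) = 16p + 18(1−p), giving p = 19/22.

19/22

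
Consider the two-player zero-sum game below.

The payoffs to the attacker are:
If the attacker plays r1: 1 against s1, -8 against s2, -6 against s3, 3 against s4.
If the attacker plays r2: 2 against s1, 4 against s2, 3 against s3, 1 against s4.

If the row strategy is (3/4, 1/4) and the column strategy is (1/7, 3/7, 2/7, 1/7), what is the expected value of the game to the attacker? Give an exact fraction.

-75/28

Against (1/7, 3/7, 2/7, 1/7), each row's expected payoff is r1: -32/7; r2: 3.
Taking the (3/4, 1/4)-weighted average: (3/4)·(-32/7) + (1/4)·(3) = -75/28.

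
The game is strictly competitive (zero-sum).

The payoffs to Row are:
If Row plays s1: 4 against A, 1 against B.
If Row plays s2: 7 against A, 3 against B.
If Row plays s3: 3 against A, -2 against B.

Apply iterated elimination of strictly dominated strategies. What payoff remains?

3

Column A is strictly dominated by B for Column (1<4, 3<7, -2<3); eliminate A.
Row s1 is strictly dominated by row s2 (3>1); eliminate s1.
Row s3 is strictly dominated by row s2 (3>-2); eliminate s3.
Only (s2, B) remains, with payoff 3.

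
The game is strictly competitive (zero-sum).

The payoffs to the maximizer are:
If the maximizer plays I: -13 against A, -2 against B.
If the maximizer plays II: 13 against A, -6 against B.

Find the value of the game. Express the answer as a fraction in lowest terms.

-52/15

Row minima are -13 and -6, so the maximizer's maximin is -6; column maxima are 13 and -2, so the minimizer's minimax is -2. These differ, so the equilibrium is in mixed strategies.
Let the maximizer play I with probability p. The minimizer is indifferent when −13p + 13(1−p) = −2p − 6(1−p), giving p = 19/30.
Let the minimizer play A with probability q. The maximizer is indifferent when −13q − 2(1−q) = 13q − 6(1−q), giving q = 2/15.
The value is -13·(2/15) + (-2)·(13/15) = -52/15.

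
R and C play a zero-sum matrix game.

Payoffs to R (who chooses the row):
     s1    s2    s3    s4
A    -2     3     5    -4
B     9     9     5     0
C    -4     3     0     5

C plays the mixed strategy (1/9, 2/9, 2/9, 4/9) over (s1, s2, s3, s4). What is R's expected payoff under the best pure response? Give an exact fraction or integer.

37/9

A: (-2)·(1/9) + (3)·(2/9) + (5)·(2/9) + (-4)·(4/9) = -2/9.
B: (9)·(1/9) + (9)·(2/9) + (5)·(2/9) + (0)·(4/9) = 37/9.
C: (-4)·(1/9) + (3)·(2/9) + (0)·(2/9) + (5)·(4/9) = 22/9.
The best pure response is B with expected payoff 37/9.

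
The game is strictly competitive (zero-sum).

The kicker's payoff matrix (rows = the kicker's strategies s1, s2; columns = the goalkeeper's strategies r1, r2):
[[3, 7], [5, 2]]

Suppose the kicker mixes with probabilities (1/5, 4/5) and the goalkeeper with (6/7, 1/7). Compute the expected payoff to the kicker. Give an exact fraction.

Against (6/7, 1/7), each row's expected payoff is s1: 25/7; s2: 32/7.
Taking the (1/5, 4/5)-weighted average: (1/5)·(25/7) + (4/5)·(32/7) = 153/35.

153/35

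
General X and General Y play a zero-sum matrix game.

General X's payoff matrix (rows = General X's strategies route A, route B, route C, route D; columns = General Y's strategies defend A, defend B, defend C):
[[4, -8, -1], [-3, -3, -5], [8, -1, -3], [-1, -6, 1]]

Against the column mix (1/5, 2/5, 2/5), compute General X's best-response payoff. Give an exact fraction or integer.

0

route A: (4)·(1/5) + (-8)·(2/5) + (-1)·(2/5) = -14/5.
route B: (-3)·(1/5) + (-3)·(2/5) + (-5)·(2/5) = -19/5.
route C: (8)·(1/5) + (-1)·(2/5) + (-3)·(2/5) = 0.
route D: (-1)·(1/5) + (-6)·(2/5) + (1)·(2/5) = -11/5.
The best pure response is route C with expected payoff 0.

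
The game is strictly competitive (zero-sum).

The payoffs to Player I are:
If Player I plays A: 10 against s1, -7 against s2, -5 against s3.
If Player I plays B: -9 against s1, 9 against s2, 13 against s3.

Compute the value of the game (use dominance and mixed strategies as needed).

27/35

Column s3 is strictly dominated by s2 for Player II (it gives Player I more in every row).
The remaining 2×2 game on (A, B) × (s1, s2) has no saddle point. Let Player I play A with probability p; indifference gives 10p − 9(1−p) = −7p + 9(1−p), so p = 18/35.
Similarly Player II's optimal q on s1 is 16/35, and the value is 10·(16/35) + (-7)·(19/35) = 27/35.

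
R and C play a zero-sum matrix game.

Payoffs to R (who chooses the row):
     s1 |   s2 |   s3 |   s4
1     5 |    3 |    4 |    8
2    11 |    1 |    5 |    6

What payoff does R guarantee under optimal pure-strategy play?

Row minima: 3, 1 → R's maximin is 3.
Column maxima: 11, 3, 5, 8 → C's minimax is 3.
They coincide at (1, s2), so the value is 3.

3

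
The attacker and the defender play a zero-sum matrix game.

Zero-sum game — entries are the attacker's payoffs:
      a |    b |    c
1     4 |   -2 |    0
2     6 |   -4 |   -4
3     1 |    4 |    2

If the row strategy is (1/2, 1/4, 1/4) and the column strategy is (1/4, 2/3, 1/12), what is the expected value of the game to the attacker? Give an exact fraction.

Against (1/4, 2/3, 1/12), each row's expected payoff is 1: -1/3; 2: -3/2; 3: 37/12.
Taking the (1/2, 1/4, 1/4)-weighted average: (1/2)·(-1/3) + (1/4)·(-3/2) + (1/4)·(37/12) = 11/48.

11/48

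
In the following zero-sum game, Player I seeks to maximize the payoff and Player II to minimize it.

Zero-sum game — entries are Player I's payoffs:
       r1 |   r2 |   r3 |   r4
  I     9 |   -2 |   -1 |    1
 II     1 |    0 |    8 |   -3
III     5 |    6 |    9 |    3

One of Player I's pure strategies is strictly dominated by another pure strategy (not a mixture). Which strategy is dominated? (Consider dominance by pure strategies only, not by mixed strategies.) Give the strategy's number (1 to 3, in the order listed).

Compare II with III: 5 > 1, 6 > 0, 9 > 8, 3 > -3.
So III strictly dominates II for Player I; II is strictly dominated.

2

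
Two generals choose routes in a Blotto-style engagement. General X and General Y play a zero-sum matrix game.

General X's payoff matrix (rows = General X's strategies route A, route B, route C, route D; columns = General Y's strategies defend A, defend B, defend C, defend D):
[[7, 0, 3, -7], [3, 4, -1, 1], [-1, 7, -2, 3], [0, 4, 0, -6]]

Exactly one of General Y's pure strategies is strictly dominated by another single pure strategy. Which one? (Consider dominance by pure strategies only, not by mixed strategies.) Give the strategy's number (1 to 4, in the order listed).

2

General Y prefers columns that give General X less. Compare defend B with defend D: -7 < 0, 1 < 4, 3 < 7, -6 < 4.
So defend D strictly dominates defend B for General Y; defend B is strictly dominated.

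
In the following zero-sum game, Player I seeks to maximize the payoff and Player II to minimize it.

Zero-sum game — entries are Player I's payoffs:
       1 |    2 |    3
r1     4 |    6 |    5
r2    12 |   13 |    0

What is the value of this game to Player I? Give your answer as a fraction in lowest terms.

Column 2 is strictly dominated by 1 for Player II (it gives Player I more in every row).
The remaining 2×2 game on (r1, r2) × (1, 3) has no saddle point. Let Player I play r1 with probability p; indifference gives 4p + 12(1−p) = 5p, so p = 12/13.
Similarly Player II's optimal q on 1 is 5/13, and the value is 4·(5/13) + (5)·(8/13) = 60/13.

60/13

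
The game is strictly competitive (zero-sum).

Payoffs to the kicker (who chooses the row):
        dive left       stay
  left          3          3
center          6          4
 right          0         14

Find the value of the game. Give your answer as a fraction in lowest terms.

21/4

Row left is strictly dominated by row center, so the kicker never plays it.
The remaining 2×2 game on (center, right) × (dive left, stay) has no saddle point. Let the kicker play center with probability p; indifference gives 6p = 4p + 14(1−p), so p = 7/8.
Similarly the goalkeeper's optimal q on dive left is 5/8, and the value is 6·(5/8) + (4)·(3/8) = 21/4.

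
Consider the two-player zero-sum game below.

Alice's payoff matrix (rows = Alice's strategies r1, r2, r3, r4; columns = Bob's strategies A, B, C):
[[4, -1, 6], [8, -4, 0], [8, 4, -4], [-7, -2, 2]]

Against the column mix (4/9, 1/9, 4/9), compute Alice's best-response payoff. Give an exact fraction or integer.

r1: (4)·(4/9) + (-1)·(1/9) + (6)·(4/9) = 13/3.
r2: (8)·(4/9) + (-4)·(1/9) + (0)·(4/9) = 28/9.
r3: (8)·(4/9) + (4)·(1/9) + (-4)·(4/9) = 20/9.
r4: (-7)·(4/9) + (-2)·(1/9) + (2)·(4/9) = -22/9.
The best pure response is r1 with expected payoff 13/3.

13/3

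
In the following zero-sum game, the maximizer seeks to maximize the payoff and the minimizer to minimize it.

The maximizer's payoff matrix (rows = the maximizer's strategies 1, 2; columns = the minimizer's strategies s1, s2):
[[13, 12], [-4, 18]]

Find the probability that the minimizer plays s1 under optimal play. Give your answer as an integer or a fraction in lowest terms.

6/23

Row minima are 12 and -4, so the maximizer's maximin is 12; column maxima are 13 and 18, so the minimizer's minimax is 13. These differ, so the equilibrium is in mixed strategies.
Let the minimizer play s1 with probability q. The maximizer is indifferent when 13q + 12(1−q) = −4q + 18(1−q), giving q = 6/23.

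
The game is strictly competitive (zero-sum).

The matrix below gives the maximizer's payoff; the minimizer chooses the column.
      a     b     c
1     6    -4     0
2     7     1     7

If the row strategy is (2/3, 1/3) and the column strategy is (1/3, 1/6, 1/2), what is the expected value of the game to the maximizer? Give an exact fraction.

Against (1/3, 1/6, 1/2), each row's expected payoff is 1: 4/3; 2: 6.
Taking the (2/3, 1/3)-weighted average: (2/3)·(4/3) + (1/3)·(6) = 26/9.

26/9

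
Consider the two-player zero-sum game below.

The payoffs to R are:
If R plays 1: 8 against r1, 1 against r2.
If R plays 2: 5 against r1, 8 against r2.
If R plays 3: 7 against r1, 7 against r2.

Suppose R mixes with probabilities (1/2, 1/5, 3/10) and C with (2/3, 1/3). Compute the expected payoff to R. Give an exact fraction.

92/15

Against (2/3, 1/3), each row's expected payoff is 1: 17/3; 2: 6; 3: 7.
Taking the (1/2, 1/5, 3/10)-weighted average: (1/2)·(17/3) + (1/5)·(6) + (3/10)·(7) = 92/15.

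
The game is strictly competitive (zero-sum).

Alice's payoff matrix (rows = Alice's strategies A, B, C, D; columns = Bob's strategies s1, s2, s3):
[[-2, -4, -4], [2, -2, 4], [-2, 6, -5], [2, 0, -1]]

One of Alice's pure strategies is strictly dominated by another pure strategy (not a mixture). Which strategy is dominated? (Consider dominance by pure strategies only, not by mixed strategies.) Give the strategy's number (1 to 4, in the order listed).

1

Compare A with B: 2 > -2, -2 > -4, 4 > -4.
So B strictly dominates A for Alice; A is strictly dominated.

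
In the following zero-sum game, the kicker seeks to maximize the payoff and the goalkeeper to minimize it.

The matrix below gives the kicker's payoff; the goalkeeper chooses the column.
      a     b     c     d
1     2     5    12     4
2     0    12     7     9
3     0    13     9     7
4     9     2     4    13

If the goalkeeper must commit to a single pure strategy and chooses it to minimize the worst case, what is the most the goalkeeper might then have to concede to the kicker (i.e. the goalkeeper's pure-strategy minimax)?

The worst case (largest entry) in each column is a: 9, b: 13, c: 12, d: 13.
The best (smallest) of these is 9.

9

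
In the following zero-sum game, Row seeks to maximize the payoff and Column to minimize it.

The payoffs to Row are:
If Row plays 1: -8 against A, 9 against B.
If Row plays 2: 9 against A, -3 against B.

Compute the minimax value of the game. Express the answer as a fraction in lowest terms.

Row minima are -8 and -3, so Row's maximin is -3; column maxima are 9 and 9, so Column's minimax is 9. These differ, so the equilibrium is in mixed strategies.
Let Row play 1 with probability p. Column is indifferent when −8p + 9(1−p) = 9p − 3(1−p), giving p = 12/29.
Let Column play A with probability q. Row is indifferent when −8q + 9(1−q) = 9q − 3(1−q), giving q = 12/29.
The value is -8·(12/29) + (9)·(17/29) = 57/29.

57/29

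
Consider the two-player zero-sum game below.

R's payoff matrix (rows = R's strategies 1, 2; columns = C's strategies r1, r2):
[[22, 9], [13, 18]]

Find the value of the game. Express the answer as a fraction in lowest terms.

31/2

Row minima are 9 and 13, so R's maximin is 13; column maxima are 22 and 18, so C's minimax is 18. These differ, so the equilibrium is in mixed strategies.
Let R play 1 with probability p. C is indifferent when 22p + 13(1−p) = 9p + 18(1−p), giving p = 5/18.
Let C play r1 with probability q. R is indifferent when 22q + 9(1−q) = 13q + 18(1−q), giving q = 1/2.
The value is 22·(1/2) + (9)·(1/2) = 31/2.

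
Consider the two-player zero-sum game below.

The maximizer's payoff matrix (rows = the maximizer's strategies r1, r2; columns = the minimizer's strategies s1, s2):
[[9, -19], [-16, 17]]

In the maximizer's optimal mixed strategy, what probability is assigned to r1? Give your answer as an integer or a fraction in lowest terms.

Row minima are -19 and -16, so the maximizer's maximin is -16; column maxima are 9 and 17, so the minimizer's minimax is 9. These differ, so the equilibrium is in mixed strategies.
Let the maximizer play r1 with probability p. The minimizer is indifferent when 9p − 16(1−p) = −19p + 17(1−p), giving p = 33/61.

33/61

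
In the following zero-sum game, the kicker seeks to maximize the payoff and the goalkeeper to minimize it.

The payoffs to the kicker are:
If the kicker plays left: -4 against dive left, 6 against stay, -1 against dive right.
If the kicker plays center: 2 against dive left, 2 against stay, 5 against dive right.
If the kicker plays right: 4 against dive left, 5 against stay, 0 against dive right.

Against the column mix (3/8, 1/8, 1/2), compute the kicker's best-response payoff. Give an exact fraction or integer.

left: (-4)·(3/8) + (6)·(1/8) + (-1)·(1/2) = -5/4.
center: (2)·(3/8) + (2)·(1/8) + (5)·(1/2) = 7/2.
right: (4)·(3/8) + (5)·(1/8) + (0)·(1/2) = 17/8.
The best pure response is center with expected payoff 7/2.

7/2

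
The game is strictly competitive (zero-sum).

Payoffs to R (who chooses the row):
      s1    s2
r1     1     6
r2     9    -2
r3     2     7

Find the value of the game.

67/16

Row r1 is strictly dominated by row r3, so R never plays it.
The remaining 2×2 game on (r2, r3) × (s1, s2) has no saddle point. Let R play r2 with probability p; indifference gives 9p + 2(1−p) = −2p + 7(1−p), so p = 5/16.
Similarly C's optimal q on s1 is 9/16, and the value is 9·(9/16) + (-2)·(7/16) = 67/16.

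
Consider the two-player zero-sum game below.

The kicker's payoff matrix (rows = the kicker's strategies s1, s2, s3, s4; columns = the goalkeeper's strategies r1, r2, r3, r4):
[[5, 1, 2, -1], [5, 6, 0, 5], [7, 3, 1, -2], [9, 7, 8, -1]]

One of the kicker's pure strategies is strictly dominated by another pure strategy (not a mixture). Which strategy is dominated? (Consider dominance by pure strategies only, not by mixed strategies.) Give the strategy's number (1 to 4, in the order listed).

3

Compare s3 with s4: 9 > 7, 7 > 3, 8 > 1, -1 > -2.
So s4 strictly dominates s3 for the kicker; s3 is strictly dominated.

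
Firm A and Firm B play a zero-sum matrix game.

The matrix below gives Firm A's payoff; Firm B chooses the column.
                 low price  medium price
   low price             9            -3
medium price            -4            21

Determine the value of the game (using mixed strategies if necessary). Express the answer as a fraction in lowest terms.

Row minima are -3 and -4, so Firm A's maximin is -3; column maxima are 9 and 21, so Firm B's minimax is 9. These differ, so the equilibrium is in mixed strategies.
Let Firm A play low price with probability p. Firm B is indifferent when 9p − 4(1−p) = −3p + 21(1−p), giving p = 25/37.
Let Firm B play low price with probability q. Firm A is indifferent when 9q − 3(1−q) = −4q + 21(1−q), giving q = 24/37.
The value is 9·(24/37) + (-3)·(13/37) = 177/37.

177/37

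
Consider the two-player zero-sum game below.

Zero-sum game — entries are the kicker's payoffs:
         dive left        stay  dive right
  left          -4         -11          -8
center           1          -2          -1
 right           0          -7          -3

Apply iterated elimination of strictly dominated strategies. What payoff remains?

-2

Column dive left is strictly dominated by stay for the goalkeeper (-11<-4, -2<1, -7<0); eliminate dive left.
Column dive right is strictly dominated by stay for the goalkeeper (-11<-8, -2<-1, -7<-3); eliminate dive right.
Row left is strictly dominated by row center (-2>-11); eliminate left.
Row right is strictly dominated by row center (-2>-7); eliminate right.
Only (center, stay) remains, with payoff -2.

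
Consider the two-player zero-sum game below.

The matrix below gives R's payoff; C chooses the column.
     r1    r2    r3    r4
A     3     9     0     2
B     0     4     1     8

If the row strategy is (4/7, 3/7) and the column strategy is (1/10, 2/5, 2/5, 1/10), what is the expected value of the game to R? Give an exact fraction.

124/35

Against (1/10, 2/5, 2/5, 1/10), each row's expected payoff is A: 41/10; B: 14/5.
Taking the (4/7, 3/7)-weighted average: (4/7)·(41/10) + (3/7)·(14/5) = 124/35.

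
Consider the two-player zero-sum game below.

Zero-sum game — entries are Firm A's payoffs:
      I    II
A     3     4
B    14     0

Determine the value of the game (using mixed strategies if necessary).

56/15

Row minima are 3 and 0, so Firm A's maximin is 3; column maxima are 14 and 4, so Firm B's minimax is 4. These differ, so the equilibrium is in mixed strategies.
Let Firm A play A with probability p. Firm B is indifferent when 3p + 14(1−p) = 4p, giving p = 14/15.
Let Firm B play I with probability q. Firm A is indifferent when 3q + 4(1−q) = 14q, giving q = 4/15.
The value is 3·(4/15) + (4)·(11/15) = 56/15.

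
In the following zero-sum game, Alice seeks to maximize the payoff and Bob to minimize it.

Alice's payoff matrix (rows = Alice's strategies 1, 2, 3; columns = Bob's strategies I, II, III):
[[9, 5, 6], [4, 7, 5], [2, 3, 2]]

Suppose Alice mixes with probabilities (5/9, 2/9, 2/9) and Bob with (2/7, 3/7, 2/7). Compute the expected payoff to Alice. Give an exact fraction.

337/63

Against (2/7, 3/7, 2/7), each row's expected payoff is 1: 45/7; 2: 39/7; 3: 17/7.
Taking the (5/9, 2/9, 2/9)-weighted average: (5/9)·(45/7) + (2/9)·(39/7) + (2/9)·(17/7) = 337/63.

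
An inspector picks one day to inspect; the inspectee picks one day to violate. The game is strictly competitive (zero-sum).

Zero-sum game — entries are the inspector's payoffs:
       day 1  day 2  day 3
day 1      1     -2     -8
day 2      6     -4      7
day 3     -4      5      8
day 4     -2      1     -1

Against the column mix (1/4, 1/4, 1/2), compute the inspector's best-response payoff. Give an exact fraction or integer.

day 1: (1)·(1/4) + (-2)·(1/4) + (-8)·(1/2) = -17/4.
day 2: (6)·(1/4) + (-4)·(1/4) + (7)·(1/2) = 4.
day 3: (-4)·(1/4) + (5)·(1/4) + (8)·(1/2) = 17/4.
day 4: (-2)·(1/4) + (1)·(1/4) + (-1)·(1/2) = -3/4.
The best pure response is day 3 with expected payoff 17/4.

17/4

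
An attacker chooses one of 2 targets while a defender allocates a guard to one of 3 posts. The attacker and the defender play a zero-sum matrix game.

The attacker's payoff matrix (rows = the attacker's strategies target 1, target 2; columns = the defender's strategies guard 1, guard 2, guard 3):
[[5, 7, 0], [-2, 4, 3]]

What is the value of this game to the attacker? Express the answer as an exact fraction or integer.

Column guard 2 is strictly dominated by guard 1 for the defender (it gives the attacker more in every row).
The remaining 2×2 game on (target 1, target 2) × (guard 1, guard 3) has no saddle point. Let the attacker play target 1 with probability p; indifference gives 5p − 2(1−p) = 3(1−p), so p = 1/2.
Similarly the defender's optimal q on guard 1 is 3/10, and the value is 5·(3/10) + (0)·(7/10) = 3/2.

3/2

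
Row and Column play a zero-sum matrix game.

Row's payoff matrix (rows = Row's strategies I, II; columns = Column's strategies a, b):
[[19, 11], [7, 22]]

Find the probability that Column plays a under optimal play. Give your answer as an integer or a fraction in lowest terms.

11/23

Row minima are 11 and 7, so Row's maximin is 11; column maxima are 19 and 22, so Column's minimax is 19. These differ, so the equilibrium is in mixed strategies.
Let Column play a with probability q. Row is indifferent when 19q + 11(1−q) = 7q + 22(1−q), giving q = 11/23.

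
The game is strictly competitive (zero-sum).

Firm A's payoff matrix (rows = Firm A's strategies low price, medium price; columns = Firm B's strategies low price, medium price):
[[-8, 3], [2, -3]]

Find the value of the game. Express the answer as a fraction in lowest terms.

Row minima are -8 and -3, so Firm A's maximin is -3; column maxima are 2 and 3, so Firm B's minimax is 2. These differ, so the equilibrium is in mixed strategies.
Let Firm A play low price with probability p. Firm B is indifferent when −8p + 2(1−p) = 3p − 3(1−p), giving p = 5/16.
Let Firm B play low price with probability q. Firm A is indifferent when −8q + 3(1−q) = 2q − 3(1−q), giving q = 3/8.
The value is -8·(3/8) + (3)·(5/8) = -9/8.

-9/8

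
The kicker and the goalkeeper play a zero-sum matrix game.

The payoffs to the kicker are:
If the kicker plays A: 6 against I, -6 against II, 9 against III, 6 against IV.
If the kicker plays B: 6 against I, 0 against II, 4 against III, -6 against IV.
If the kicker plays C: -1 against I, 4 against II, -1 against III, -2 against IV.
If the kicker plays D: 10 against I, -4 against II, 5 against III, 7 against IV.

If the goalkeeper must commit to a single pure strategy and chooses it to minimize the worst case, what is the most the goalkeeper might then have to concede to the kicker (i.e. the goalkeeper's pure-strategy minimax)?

The worst case (largest entry) in each column is I: 10, II: 4, III: 9, IV: 7.
The best (smallest) of these is 4.

4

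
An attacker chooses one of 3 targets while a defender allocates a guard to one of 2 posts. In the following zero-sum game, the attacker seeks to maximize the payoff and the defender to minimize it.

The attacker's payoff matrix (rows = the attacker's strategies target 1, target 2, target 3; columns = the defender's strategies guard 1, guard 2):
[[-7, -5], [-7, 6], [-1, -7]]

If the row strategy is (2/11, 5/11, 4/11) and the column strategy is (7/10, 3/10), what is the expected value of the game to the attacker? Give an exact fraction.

Against (7/10, 3/10), each row's expected payoff is target 1: -32/5; target 2: -31/10; target 3: -14/5.
Taking the (2/11, 5/11, 4/11)-weighted average: (2/11)·(-32/5) + (5/11)·(-31/10) + (4/11)·(-14/5) = -79/22.

-79/22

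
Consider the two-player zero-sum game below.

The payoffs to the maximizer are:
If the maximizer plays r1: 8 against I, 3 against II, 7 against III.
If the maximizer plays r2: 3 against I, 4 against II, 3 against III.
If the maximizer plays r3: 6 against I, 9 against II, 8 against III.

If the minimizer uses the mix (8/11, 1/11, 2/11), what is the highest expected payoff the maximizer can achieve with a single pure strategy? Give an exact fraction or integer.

81/11

r1: (8)·(8/11) + (3)·(1/11) + (7)·(2/11) = 81/11.
r2: (3)·(8/11) + (4)·(1/11) + (3)·(2/11) = 34/11.
r3: (6)·(8/11) + (9)·(1/11) + (8)·(2/11) = 73/11.
The best pure response is r1 with expected payoff 81/11.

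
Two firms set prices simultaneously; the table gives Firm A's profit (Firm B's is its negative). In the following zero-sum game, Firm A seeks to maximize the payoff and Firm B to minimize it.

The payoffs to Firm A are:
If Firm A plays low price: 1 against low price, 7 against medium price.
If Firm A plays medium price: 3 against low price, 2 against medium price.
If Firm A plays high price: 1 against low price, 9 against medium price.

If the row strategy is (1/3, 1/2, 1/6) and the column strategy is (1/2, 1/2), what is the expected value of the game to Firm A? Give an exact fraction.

Against (1/2, 1/2), each row's expected payoff is low price: 4; medium price: 5/2; high price: 5.
Taking the (1/3, 1/2, 1/6)-weighted average: (1/3)·(4) + (1/2)·(5/2) + (1/6)·(5) = 41/12.

41/12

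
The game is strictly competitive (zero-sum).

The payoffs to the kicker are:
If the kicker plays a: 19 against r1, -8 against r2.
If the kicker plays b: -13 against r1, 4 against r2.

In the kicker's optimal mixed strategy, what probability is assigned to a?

Row minima are -8 and -13, so the kicker's maximin is -8; column maxima are 19 and 4, so the goalkeeper's minimax is 4. These differ, so the equilibrium is in mixed strategies.
Let the kicker play a with probability p. The goalkeeper is indifferent when 19p − 13(1−p) = −8p + 4(1−p), giving p = 17/44.

17/44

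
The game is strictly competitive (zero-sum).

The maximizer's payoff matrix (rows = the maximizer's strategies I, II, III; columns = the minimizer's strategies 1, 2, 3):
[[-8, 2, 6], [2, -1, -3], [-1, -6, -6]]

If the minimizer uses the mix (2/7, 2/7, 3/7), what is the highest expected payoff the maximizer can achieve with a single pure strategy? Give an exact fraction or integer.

6/7

I: (-8)·(2/7) + (2)·(2/7) + (6)·(3/7) = 6/7.
II: (2)·(2/7) + (-1)·(2/7) + (-3)·(3/7) = -1.
III: (-1)·(2/7) + (-6)·(2/7) + (-6)·(3/7) = -32/7.
The best pure response is I with expected payoff 6/7.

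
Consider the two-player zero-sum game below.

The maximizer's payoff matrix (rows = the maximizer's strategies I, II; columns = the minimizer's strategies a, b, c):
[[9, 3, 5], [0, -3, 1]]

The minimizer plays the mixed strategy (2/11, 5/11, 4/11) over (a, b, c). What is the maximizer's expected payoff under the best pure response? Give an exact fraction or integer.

53/11

I: (9)·(2/11) + (3)·(5/11) + (5)·(4/11) = 53/11.
II: (0)·(2/11) + (-3)·(5/11) + (1)·(4/11) = -1.
The best pure response is I with expected payoff 53/11.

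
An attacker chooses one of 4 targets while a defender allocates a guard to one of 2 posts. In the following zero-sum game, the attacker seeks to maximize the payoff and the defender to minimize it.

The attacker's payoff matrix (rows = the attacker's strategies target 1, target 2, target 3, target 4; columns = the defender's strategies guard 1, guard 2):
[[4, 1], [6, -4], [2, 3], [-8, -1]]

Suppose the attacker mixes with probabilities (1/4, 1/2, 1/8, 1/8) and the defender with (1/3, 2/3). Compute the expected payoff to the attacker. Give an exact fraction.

Against (1/3, 2/3), each row's expected payoff is target 1: 2; target 2: -2/3; target 3: 8/3; target 4: -10/3.
Taking the (1/4, 1/2, 1/8, 1/8)-weighted average: (1/4)·(2) + (1/2)·(-2/3) + (1/8)·(8/3) + (1/8)·(-10/3) = 1/12.

1/12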